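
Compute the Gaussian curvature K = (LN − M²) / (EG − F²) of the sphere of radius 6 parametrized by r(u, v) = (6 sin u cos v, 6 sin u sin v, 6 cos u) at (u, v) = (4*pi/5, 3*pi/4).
K = 1/36

Coefficients of the first fundamental form: E = 36, F = 0, G = 36*sin(u)^2.
Coefficients of the second fundamental form: L = -6*sin(u)/Abs(sin(u)), M = 0, N = -6*sin(u)^3/Abs(sin(u)).
Assemble K = (LN − M²)/(EG − F²) = 1/36. At (u, v) = (4*pi/5, 3*pi/4): K = 1/36.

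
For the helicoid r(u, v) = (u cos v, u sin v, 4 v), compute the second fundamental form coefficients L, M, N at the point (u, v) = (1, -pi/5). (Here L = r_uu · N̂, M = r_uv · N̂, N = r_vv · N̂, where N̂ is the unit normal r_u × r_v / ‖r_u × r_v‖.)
L = 0;  M = -4*sqrt(17)/17;  N = 0

Compute the unit normal N̂(u, v) = (4*sin(v)/sqrt(u^2 + 16), -4*cos(v)/sqrt(u^2 + 16), u/sqrt(u^2 + 16)), and the second partials r_uu, r_uv, r_vv. Take dot products:
  L(u, v) = r_uu · N̂ = 0,
  M(u, v) = r_uv · N̂ = -4/sqrt(u^2 + 16),
  N(u, v) = r_vv · N̂ = 0.
Evaluating at (u, v) = (1, -pi/5):
  L = 0, M = -4*sqrt(17)/17, N = 0.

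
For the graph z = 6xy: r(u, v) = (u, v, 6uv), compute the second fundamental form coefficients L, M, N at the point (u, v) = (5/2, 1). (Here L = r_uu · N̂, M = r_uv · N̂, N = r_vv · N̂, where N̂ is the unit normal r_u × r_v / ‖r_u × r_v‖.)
L = 0;  M = 3*sqrt(262)/131;  N = 0

Compute the unit normal N̂(u, v) = (-6*v/sqrt(36*u^2 + 36*v^2 + 1), -6*u/sqrt(36*u^2 + 36*v^2 + 1), 1/sqrt(36*u^2 + 36*v^2 + 1)), and the second partials r_uu, r_uv, r_vv. Take dot products:
  L(u, v) = r_uu · N̂ = 0,
  M(u, v) = r_uv · N̂ = 6/sqrt(36*u^2 + 36*v^2 + 1),
  N(u, v) = r_vv · N̂ = 0.
Evaluating at (u, v) = (5/2, 1):
  L = 0, M = 3*sqrt(262)/131, N = 0.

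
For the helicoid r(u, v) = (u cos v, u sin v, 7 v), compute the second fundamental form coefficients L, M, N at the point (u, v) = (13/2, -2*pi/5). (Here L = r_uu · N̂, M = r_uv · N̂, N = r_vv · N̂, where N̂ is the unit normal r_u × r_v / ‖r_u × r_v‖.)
L = 0;  M = -14*sqrt(365)/365;  N = 0

Compute the unit normal N̂(u, v) = (7*sin(v)/sqrt(u^2 + 49), -7*cos(v)/sqrt(u^2 + 49), u/sqrt(u^2 + 49)), and the second partials r_uu, r_uv, r_vv. Take dot products:
  L(u, v) = r_uu · N̂ = 0,
  M(u, v) = r_uv · N̂ = -7/sqrt(u^2 + 49),
  N(u, v) = r_vv · N̂ = 0.
Evaluating at (u, v) = (13/2, -2*pi/5):
  L = 0, M = -14*sqrt(365)/365, N = 0.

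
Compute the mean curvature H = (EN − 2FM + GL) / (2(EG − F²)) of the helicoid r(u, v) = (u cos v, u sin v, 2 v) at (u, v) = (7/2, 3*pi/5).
H = 0

With E = 1, F = 0, G = u^2 + 4, L = 0, M = -2/sqrt(u^2 + 4), N = 0, assemble
  H = (EN − 2FM + GL) / (2(EG − F²)) = 0.
At (u, v) = (7/2, 3*pi/5): H = 0.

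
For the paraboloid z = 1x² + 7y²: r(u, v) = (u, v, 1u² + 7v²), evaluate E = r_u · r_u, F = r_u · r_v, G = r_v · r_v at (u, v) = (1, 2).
E = 5;  F = 56;  G = 785

Partials: r_u = (1, 0, 2*u), r_v = (0, 1, 14*v). As functions of (u, v):
  E = r_u · r_u = 4*u^2 + 1,
  F = r_u · r_v = 28*u*v,
  G = r_v · r_v = 196*v^2 + 1.
Evaluating at (u, v) = (1, 2): E = 5, F = 56, G = 785.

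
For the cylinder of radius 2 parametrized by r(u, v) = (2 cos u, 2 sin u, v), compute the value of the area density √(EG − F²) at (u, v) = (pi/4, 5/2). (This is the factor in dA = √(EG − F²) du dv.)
√(EG − F²)|_{(pi/4, 5/2)} = 2

E = 4, F = 0, G = 1, so EG − F² = 4. Taking the positive square root: √(EG − F²) = 2. At (u, v) = (pi/4, 5/2): 2.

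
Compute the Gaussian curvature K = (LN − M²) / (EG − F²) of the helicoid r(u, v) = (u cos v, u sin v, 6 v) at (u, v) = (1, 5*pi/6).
K = -36/1369

Coefficients of the first fundamental form: E = 1, F = 0, G = u^2 + 36.
Coefficients of the second fundamental form: L = 0, M = -6/sqrt(u^2 + 36), N = 0.
Assemble K = (LN − M²)/(EG − F²) = -36/(u^2 + 36)^2. At (u, v) = (1, 5*pi/6): K = -36/1369.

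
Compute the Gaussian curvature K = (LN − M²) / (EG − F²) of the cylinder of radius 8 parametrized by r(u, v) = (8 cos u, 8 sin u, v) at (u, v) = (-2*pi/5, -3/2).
K = 0

Coefficients of the first fundamental form: E = 64, F = 0, G = 1.
Coefficients of the second fundamental form: L = -8, M = 0, N = 0.
Assemble K = (LN − M²)/(EG − F²) = 0. At (u, v) = (-2*pi/5, -3/2): K = 0.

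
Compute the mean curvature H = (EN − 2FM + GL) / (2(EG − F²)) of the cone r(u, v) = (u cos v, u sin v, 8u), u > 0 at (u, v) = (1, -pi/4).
H = 4*sqrt(65)/65

With E = 65, F = 0, G = u^2, L = 0, M = 0, N = 8*sqrt(65)*u^2/(65*Abs(u)), assemble
  H = (EN − 2FM + GL) / (2(EG − F²)) = 4*sqrt(65)/(65*Abs(u)).
At (u, v) = (1, -pi/4): H = 4*sqrt(65)/65.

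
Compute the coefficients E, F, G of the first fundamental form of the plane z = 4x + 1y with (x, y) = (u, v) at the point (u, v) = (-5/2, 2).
E = 17;  F = 4;  G = 2

Partials: r_u = (1, 0, 4), r_v = (0, 1, 1). As functions of (u, v):
  E = r_u · r_u = 17,
  F = r_u · r_v = 4,
  G = r_v · r_v = 2.
Evaluating at (u, v) = (-5/2, 2): E = 17, F = 4, G = 2.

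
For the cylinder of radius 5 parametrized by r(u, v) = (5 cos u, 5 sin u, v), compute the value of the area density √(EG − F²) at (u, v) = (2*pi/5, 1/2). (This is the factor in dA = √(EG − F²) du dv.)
√(EG − F²)|_{(2*pi/5, 1/2)} = 5

E = 25, F = 0, G = 1, so EG − F² = 25. Taking the positive square root: √(EG − F²) = 5. At (u, v) = (2*pi/5, 1/2): 5.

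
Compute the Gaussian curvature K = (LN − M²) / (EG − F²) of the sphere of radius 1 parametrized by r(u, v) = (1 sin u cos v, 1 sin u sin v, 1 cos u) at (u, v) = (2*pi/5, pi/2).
K = 1

Coefficients of the first fundamental form: E = 1, F = 0, G = sin(u)^2.
Coefficients of the second fundamental form: L = -sin(u)/Abs(sin(u)), M = 0, N = -sin(u)^3/Abs(sin(u)).
Assemble K = (LN − M²)/(EG − F²) = 1. At (u, v) = (2*pi/5, pi/2): K = 1.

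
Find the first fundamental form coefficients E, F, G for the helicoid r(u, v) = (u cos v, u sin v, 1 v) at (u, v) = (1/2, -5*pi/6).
E = 1;  F = 0;  G = 5/4

Partials: r_u = (cos(v), sin(v), 0), r_v = (-u*sin(v), u*cos(v), 1). As functions of (u, v):
  E = r_u · r_u = 1,
  F = r_u · r_v = 0,
  G = r_v · r_v = u^2 + 1.
Evaluating at (u, v) = (1/2, -5*pi/6): E = 1, F = 0, G = 5/4.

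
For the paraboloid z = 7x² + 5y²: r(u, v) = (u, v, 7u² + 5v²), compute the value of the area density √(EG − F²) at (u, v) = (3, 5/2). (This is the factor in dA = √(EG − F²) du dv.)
√(EG − F²)|_{(3, 5/2)} = sqrt(2390)

E = 196*u^2 + 1, F = 140*u*v, G = 100*v^2 + 1, so EG − F² = 196*u^2 + 100*v^2 + 1. Taking the positive square root: √(EG − F²) = sqrt(196*u^2 + 100*v^2 + 1). At (u, v) = (3, 5/2): sqrt(2390).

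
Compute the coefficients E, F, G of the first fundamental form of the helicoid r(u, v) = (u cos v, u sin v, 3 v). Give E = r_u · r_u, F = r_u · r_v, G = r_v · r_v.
E = 1;  F = 0;  G = u^2 + 9

Compute partials: r_u = (cos(v), sin(v), 0), r_v = (-u*sin(v), u*cos(v), 3). Then
  E = r_u · r_u = 1,
  F = r_u · r_v = 0,
  G = r_v · r_v = u^2 + 9.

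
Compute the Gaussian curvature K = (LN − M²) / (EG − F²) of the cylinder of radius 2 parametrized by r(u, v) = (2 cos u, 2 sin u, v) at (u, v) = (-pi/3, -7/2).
K = 0

Coefficients of the first fundamental form: E = 4, F = 0, G = 1.
Coefficients of the second fundamental form: L = -2, M = 0, N = 0.
Assemble K = (LN − M²)/(EG − F²) = 0. At (u, v) = (-pi/3, -7/2): K = 0.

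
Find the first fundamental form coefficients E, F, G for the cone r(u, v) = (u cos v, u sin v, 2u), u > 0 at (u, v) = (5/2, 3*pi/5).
E = 5;  F = 0;  G = 25/4

Partials: r_u = (cos(v), sin(v), 2), r_v = (-u*sin(v), u*cos(v), 0). As functions of (u, v):
  E = r_u · r_u = 5,
  F = r_u · r_v = 0,
  G = r_v · r_v = u^2.
Evaluating at (u, v) = (5/2, 3*pi/5): E = 5, F = 0, G = 25/4.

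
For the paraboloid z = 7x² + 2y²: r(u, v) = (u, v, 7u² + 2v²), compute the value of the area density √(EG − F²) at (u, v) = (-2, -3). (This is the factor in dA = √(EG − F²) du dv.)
√(EG − F²)|_{(-2, -3)} = sqrt(929)

E = 196*u^2 + 1, F = 56*u*v, G = 16*v^2 + 1, so EG − F² = 196*u^2 + 16*v^2 + 1. Taking the positive square root: √(EG − F²) = sqrt(196*u^2 + 16*v^2 + 1). At (u, v) = (-2, -3): sqrt(929).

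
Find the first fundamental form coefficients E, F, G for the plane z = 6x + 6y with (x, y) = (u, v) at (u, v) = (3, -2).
E = 37;  F = 36;  G = 37

Partials: r_u = (1, 0, 6), r_v = (0, 1, 6). As functions of (u, v):
  E = r_u · r_u = 37,
  F = r_u · r_v = 36,
  G = r_v · r_v = 37.
Evaluating at (u, v) = (3, -2): E = 37, F = 36, G = 37.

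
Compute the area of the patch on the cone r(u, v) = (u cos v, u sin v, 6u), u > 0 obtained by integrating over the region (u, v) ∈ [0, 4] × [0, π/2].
Area = 4*sqrt(37)*pi

Area = ∫∫ √(EG − F²) du dv with √(EG − F²) = sqrt(37)*Abs(u). Integrating over [0, 4] × [0, π/2] gives 4*sqrt(37)*pi.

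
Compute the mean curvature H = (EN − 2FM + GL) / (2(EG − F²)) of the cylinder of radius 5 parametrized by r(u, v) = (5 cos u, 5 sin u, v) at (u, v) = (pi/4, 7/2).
H = -1/10

With E = 25, F = 0, G = 1, L = -5, M = 0, N = 0, assemble
  H = (EN − 2FM + GL) / (2(EG − F²)) = -1/10.
At (u, v) = (pi/4, 7/2): H = -1/10.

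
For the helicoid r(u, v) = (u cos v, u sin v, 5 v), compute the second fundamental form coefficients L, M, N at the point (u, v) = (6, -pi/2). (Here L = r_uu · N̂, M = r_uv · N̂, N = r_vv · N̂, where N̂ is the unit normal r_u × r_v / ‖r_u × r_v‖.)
L = 0;  M = -5*sqrt(61)/61;  N = 0

Compute the unit normal N̂(u, v) = (5*sin(v)/sqrt(u^2 + 25), -5*cos(v)/sqrt(u^2 + 25), u/sqrt(u^2 + 25)), and the second partials r_uu, r_uv, r_vv. Take dot products:
  L(u, v) = r_uu · N̂ = 0,
  M(u, v) = r_uv · N̂ = -5/sqrt(u^2 + 25),
  N(u, v) = r_vv · N̂ = 0.
Evaluating at (u, v) = (6, -pi/2):
  L = 0, M = -5*sqrt(61)/61, N = 0.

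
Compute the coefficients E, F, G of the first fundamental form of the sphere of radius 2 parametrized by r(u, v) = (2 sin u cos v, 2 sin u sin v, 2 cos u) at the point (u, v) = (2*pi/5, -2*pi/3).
E = 4;  F = 0;  G = sqrt(5)/2 + 5/2

Partials: r_u = (2*cos(u)*cos(v), 2*sin(v)*cos(u), -2*sin(u)), r_v = (-2*sin(u)*sin(v), 2*sin(u)*cos(v), 0). As functions of (u, v):
  E = r_u · r_u = 4,
  F = r_u · r_v = 0,
  G = r_v · r_v = 4*sin(u)^2.
Evaluating at (u, v) = (2*pi/5, -2*pi/3): E = 4, F = 0, G = sqrt(5)/2 + 5/2.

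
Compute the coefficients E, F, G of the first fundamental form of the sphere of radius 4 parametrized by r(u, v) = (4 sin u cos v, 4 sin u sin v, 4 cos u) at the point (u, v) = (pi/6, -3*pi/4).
E = 16;  F = 0;  G = 4

Partials: r_u = (4*cos(u)*cos(v), 4*sin(v)*cos(u), -4*sin(u)), r_v = (-4*sin(u)*sin(v), 4*sin(u)*cos(v), 0). As functions of (u, v):
  E = r_u · r_u = 16,
  F = r_u · r_v = 0,
  G = r_v · r_v = 16*sin(u)^2.
Evaluating at (u, v) = (pi/6, -3*pi/4): E = 16, F = 0, G = 4.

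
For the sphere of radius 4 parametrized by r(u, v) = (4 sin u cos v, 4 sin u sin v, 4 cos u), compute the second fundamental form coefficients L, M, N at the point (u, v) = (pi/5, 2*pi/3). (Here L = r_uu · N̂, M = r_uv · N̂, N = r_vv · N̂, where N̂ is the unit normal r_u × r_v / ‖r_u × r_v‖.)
L = -4;  M = 0;  N = -5/2 + sqrt(5)/2

Compute the unit normal N̂(u, v) = (sin(u)^2*cos(v)/Abs(sin(u)), sin(u)^2*sin(v)/Abs(sin(u)), sin(2*u)/(2*Abs(sin(u)))), and the second partials r_uu, r_uv, r_vv. Take dot products:
  L(u, v) = r_uu · N̂ = -4*sin(u)/Abs(sin(u)),
  M(u, v) = r_uv · N̂ = 0,
  N(u, v) = r_vv · N̂ = -4*sin(u)^3/Abs(sin(u)).
Evaluating at (u, v) = (pi/5, 2*pi/3):
  L = -4, M = 0, N = -5/2 + sqrt(5)/2.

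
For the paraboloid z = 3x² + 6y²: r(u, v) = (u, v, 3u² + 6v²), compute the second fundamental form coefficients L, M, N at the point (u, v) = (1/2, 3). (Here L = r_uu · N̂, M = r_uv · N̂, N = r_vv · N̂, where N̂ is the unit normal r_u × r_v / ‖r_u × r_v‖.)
L = 3*sqrt(1306)/653;  M = 0;  N = 6*sqrt(1306)/653

Compute the unit normal N̂(u, v) = (-6*u/sqrt(36*u^2 + 144*v^2 + 1), -12*v/sqrt(36*u^2 + 144*v^2 + 1), 1/sqrt(36*u^2 + 144*v^2 + 1)), and the second partials r_uu, r_uv, r_vv. Take dot products:
  L(u, v) = r_uu · N̂ = 6/sqrt(36*u^2 + 144*v^2 + 1),
  M(u, v) = r_uv · N̂ = 0,
  N(u, v) = r_vv · N̂ = 12/sqrt(36*u^2 + 144*v^2 + 1).
Evaluating at (u, v) = (1/2, 3):
  L = 3*sqrt(1306)/653, M = 0, N = 6*sqrt(1306)/653.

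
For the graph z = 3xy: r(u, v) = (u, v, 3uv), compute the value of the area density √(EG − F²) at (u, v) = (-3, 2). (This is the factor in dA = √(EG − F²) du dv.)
√(EG − F²)|_{(-3, 2)} = sqrt(118)

E = 9*v^2 + 1, F = 9*u*v, G = 9*u^2 + 1, so EG − F² = 9*u^2 + 9*v^2 + 1. Taking the positive square root: √(EG − F²) = sqrt(9*u^2 + 9*v^2 + 1). At (u, v) = (-3, 2): sqrt(118).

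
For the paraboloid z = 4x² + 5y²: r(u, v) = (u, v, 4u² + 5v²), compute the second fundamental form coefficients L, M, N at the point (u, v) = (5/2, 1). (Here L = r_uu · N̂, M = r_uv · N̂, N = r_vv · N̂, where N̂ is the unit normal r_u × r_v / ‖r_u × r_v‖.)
L = 8*sqrt(501)/501;  M = 0;  N = 10*sqrt(501)/501

Compute the unit normal N̂(u, v) = (-8*u/sqrt(64*u^2 + 100*v^2 + 1), -10*v/sqrt(64*u^2 + 100*v^2 + 1), 1/sqrt(64*u^2 + 100*v^2 + 1)), and the second partials r_uu, r_uv, r_vv. Take dot products:
  L(u, v) = r_uu · N̂ = 8/sqrt(64*u^2 + 100*v^2 + 1),
  M(u, v) = r_uv · N̂ = 0,
  N(u, v) = r_vv · N̂ = 10/sqrt(64*u^2 + 100*v^2 + 1).
Evaluating at (u, v) = (5/2, 1):
  L = 8*sqrt(501)/501, M = 0, N = 10*sqrt(501)/501.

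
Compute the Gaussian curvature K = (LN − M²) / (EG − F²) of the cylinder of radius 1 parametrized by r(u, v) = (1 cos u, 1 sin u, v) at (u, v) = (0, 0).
K = 0

Coefficients of the first fundamental form: E = 1, F = 0, G = 1.
Coefficients of the second fundamental form: L = -1, M = 0, N = 0.
Assemble K = (LN − M²)/(EG − F²) = 0. At (u, v) = (0, 0): K = 0.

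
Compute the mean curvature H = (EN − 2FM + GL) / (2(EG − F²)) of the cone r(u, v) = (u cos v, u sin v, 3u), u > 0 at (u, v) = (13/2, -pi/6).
H = 3*sqrt(10)/130

With E = 10, F = 0, G = u^2, L = 0, M = 0, N = 3*sqrt(10)*u^2/(10*Abs(u)), assemble
  H = (EN − 2FM + GL) / (2(EG − F²)) = 3*sqrt(10)/(20*Abs(u)).
At (u, v) = (13/2, -pi/6): H = 3*sqrt(10)/130.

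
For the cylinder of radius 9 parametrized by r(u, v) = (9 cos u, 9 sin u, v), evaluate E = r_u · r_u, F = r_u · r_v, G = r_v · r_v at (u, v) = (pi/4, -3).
E = 81;  F = 0;  G = 1

Partials: r_u = (-9*sin(u), 9*cos(u), 0), r_v = (0, 0, 1). As functions of (u, v):
  E = r_u · r_u = 81,
  F = r_u · r_v = 0,
  G = r_v · r_v = 1.
Evaluating at (u, v) = (pi/4, -3): E = 81, F = 0, G = 1.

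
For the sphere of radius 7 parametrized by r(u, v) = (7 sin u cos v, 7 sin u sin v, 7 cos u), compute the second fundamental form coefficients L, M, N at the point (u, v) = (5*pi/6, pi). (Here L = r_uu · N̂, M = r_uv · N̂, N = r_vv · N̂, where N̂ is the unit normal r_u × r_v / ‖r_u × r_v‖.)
L = -7;  M = 0;  N = -7/4

Compute the unit normal N̂(u, v) = (sin(u)^2*cos(v)/Abs(sin(u)), sin(u)^2*sin(v)/Abs(sin(u)), sin(2*u)/(2*Abs(sin(u)))), and the second partials r_uu, r_uv, r_vv. Take dot products:
  L(u, v) = r_uu · N̂ = -7*sin(u)/Abs(sin(u)),
  M(u, v) = r_uv · N̂ = 0,
  N(u, v) = r_vv · N̂ = -7*sin(u)^3/Abs(sin(u)).
Evaluating at (u, v) = (5*pi/6, pi):
  L = -7, M = 0, N = -7/4.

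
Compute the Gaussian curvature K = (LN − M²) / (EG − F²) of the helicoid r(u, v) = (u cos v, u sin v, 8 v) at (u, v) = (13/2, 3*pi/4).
K = -1024/180625

Coefficients of the first fundamental form: E = 1, F = 0, G = u^2 + 64.
Coefficients of the second fundamental form: L = 0, M = -8/sqrt(u^2 + 64), N = 0.
Assemble K = (LN − M²)/(EG − F²) = -64/(u^2 + 64)^2. At (u, v) = (13/2, 3*pi/4): K = -1024/180625.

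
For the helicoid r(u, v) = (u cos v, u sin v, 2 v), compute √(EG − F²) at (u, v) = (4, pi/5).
√(EG − F²)|_{(4, pi/5)} = 2*sqrt(5)

E = 1, F = 0, G = u^2 + 4; EG − F² = u^2 + 4; √(EG − F²) = sqrt(u^2 + 4). At the given point: 2*sqrt(5).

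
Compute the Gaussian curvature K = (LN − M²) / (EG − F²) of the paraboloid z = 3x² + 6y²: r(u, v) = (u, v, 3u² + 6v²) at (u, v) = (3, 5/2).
K = 72/1500625

Coefficients of the first fundamental form: E = 36*u^2 + 1, F = 72*u*v, G = 144*v^2 + 1.
Coefficients of the second fundamental form: L = 6/sqrt(36*u^2 + 144*v^2 + 1), M = 0, N = 12/sqrt(36*u^2 + 144*v^2 + 1).
Assemble K = (LN − M²)/(EG − F²) = 72/(1296*u^4 + 10368*u^2*v^2 + 72*u^2 + 20736*v^4 + 288*v^2 + 1). At (u, v) = (3, 5/2): K = 72/1500625.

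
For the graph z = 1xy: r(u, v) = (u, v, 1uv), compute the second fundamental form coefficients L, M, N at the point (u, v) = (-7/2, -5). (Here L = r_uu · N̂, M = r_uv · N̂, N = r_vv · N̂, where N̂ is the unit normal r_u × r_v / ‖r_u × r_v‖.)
L = 0;  M = 2*sqrt(17)/51;  N = 0

Compute the unit normal N̂(u, v) = (-v/sqrt(u^2 + v^2 + 1), -u/sqrt(u^2 + v^2 + 1), 1/sqrt(u^2 + v^2 + 1)), and the second partials r_uu, r_uv, r_vv. Take dot products:
  L(u, v) = r_uu · N̂ = 0,
  M(u, v) = r_uv · N̂ = 1/sqrt(u^2 + v^2 + 1),
  N(u, v) = r_vv · N̂ = 0.
Evaluating at (u, v) = (-7/2, -5):
  L = 0, M = 2*sqrt(17)/51, N = 0.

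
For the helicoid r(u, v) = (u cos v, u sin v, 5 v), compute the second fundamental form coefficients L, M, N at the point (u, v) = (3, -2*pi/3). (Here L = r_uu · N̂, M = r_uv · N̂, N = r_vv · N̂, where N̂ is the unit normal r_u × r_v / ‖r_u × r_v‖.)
L = 0;  M = -5*sqrt(34)/34;  N = 0

Compute the unit normal N̂(u, v) = (5*sin(v)/sqrt(u^2 + 25), -5*cos(v)/sqrt(u^2 + 25), u/sqrt(u^2 + 25)), and the second partials r_uu, r_uv, r_vv. Take dot products:
  L(u, v) = r_uu · N̂ = 0,
  M(u, v) = r_uv · N̂ = -5/sqrt(u^2 + 25),
  N(u, v) = r_vv · N̂ = 0.
Evaluating at (u, v) = (3, -2*pi/3):
  L = 0, M = -5*sqrt(34)/34, N = 0.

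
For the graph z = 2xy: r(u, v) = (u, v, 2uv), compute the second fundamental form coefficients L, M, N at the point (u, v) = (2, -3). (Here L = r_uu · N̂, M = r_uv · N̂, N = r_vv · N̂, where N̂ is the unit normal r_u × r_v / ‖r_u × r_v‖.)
L = 0;  M = 2*sqrt(53)/53;  N = 0

Compute the unit normal N̂(u, v) = (-2*v/sqrt(4*u^2 + 4*v^2 + 1), -2*u/sqrt(4*u^2 + 4*v^2 + 1), 1/sqrt(4*u^2 + 4*v^2 + 1)), and the second partials r_uu, r_uv, r_vv. Take dot products:
  L(u, v) = r_uu · N̂ = 0,
  M(u, v) = r_uv · N̂ = 2/sqrt(4*u^2 + 4*v^2 + 1),
  N(u, v) = r_vv · N̂ = 0.
Evaluating at (u, v) = (2, -3):
  L = 0, M = 2*sqrt(53)/53, N = 0.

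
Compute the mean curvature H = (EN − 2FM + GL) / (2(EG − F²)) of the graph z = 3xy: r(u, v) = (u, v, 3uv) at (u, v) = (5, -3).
H = 405*sqrt(307)/94249

With E = 9*v^2 + 1, F = 9*u*v, G = 9*u^2 + 1, L = 0, M = 3/sqrt(9*u^2 + 9*v^2 + 1), N = 0, assemble
  H = (EN − 2FM + GL) / (2(EG − F²)) = -27*u*v/(9*u^2 + 9*v^2 + 1)^(3/2).
At (u, v) = (5, -3): H = 405*sqrt(307)/94249.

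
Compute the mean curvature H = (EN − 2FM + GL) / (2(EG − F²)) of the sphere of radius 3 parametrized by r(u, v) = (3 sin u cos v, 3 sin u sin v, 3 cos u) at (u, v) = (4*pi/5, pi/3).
H = -1/3

With E = 9, F = 0, G = 9*sin(u)^2, L = -3*sin(u)/Abs(sin(u)), M = 0, N = -3*sin(u)^3/Abs(sin(u)), assemble
  H = (EN − 2FM + GL) / (2(EG − F²)) = -sin(u)/(3*Abs(sin(u))).
At (u, v) = (4*pi/5, pi/3): H = -1/3.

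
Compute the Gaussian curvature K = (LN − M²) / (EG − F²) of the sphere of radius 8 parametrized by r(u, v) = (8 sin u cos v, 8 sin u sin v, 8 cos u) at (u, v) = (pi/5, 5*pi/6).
K = 1/64

Coefficients of the first fundamental form: E = 64, F = 0, G = 64*sin(u)^2.
Coefficients of the second fundamental form: L = -8*sin(u)/Abs(sin(u)), M = 0, N = -8*sin(u)^3/Abs(sin(u)).
Assemble K = (LN − M²)/(EG − F²) = 1/64. At (u, v) = (pi/5, 5*pi/6): K = 1/64.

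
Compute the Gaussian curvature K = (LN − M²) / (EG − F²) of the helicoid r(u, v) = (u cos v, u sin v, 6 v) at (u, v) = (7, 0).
K = -36/7225

Coefficients of the first fundamental form: E = 1, F = 0, G = u^2 + 36.
Coefficients of the second fundamental form: L = 0, M = -6/sqrt(u^2 + 36), N = 0.
Assemble K = (LN − M²)/(EG − F²) = -36/(u^2 + 36)^2. At (u, v) = (7, 0): K = -36/7225.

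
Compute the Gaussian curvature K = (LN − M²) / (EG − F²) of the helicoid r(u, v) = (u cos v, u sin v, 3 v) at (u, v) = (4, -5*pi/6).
K = -9/625

Coefficients of the first fundamental form: E = 1, F = 0, G = u^2 + 9.
Coefficients of the second fundamental form: L = 0, M = -3/sqrt(u^2 + 9), N = 0.
Assemble K = (LN − M²)/(EG − F²) = -9/(u^2 + 9)^2. At (u, v) = (4, -5*pi/6): K = -9/625.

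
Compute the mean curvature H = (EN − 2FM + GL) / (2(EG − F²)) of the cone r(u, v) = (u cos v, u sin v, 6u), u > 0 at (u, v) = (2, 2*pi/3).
H = 3*sqrt(37)/74

With E = 37, F = 0, G = u^2, L = 0, M = 0, N = 6*sqrt(37)*u^2/(37*Abs(u)), assemble
  H = (EN − 2FM + GL) / (2(EG − F²)) = 3*sqrt(37)/(37*Abs(u)).
At (u, v) = (2, 2*pi/3): H = 3*sqrt(37)/74.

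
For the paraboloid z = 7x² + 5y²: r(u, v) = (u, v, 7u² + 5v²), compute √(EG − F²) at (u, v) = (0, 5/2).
√(EG − F²)|_{(0, 5/2)} = sqrt(626)

E = 196*u^2 + 1, F = 140*u*v, G = 100*v^2 + 1; EG − F² = 196*u^2 + 100*v^2 + 1; √(EG − F²) = sqrt(196*u^2 + 100*v^2 + 1). At the given point: sqrt(626).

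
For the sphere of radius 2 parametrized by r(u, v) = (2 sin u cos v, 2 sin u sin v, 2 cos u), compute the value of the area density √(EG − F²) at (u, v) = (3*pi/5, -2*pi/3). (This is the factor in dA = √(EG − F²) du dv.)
√(EG − F²)|_{(3*pi/5, -2*pi/3)} = sqrt(2*sqrt(5) + 10)

E = 4, F = 0, G = 4*sin(u)^2, so EG − F² = 16*sin(u)^2. Taking the positive square root: √(EG − F²) = 4*Abs(sin(u)). At (u, v) = (3*pi/5, -2*pi/3): sqrt(2*sqrt(5) + 10).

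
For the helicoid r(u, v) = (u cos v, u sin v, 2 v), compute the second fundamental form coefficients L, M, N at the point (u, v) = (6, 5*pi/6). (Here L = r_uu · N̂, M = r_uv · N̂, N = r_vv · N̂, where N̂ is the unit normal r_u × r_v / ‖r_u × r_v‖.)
L = 0;  M = -sqrt(10)/10;  N = 0

Compute the unit normal N̂(u, v) = (2*sin(v)/sqrt(u^2 + 4), -2*cos(v)/sqrt(u^2 + 4), u/sqrt(u^2 + 4)), and the second partials r_uu, r_uv, r_vv. Take dot products:
  L(u, v) = r_uu · N̂ = 0,
  M(u, v) = r_uv · N̂ = -2/sqrt(u^2 + 4),
  N(u, v) = r_vv · N̂ = 0.
Evaluating at (u, v) = (6, 5*pi/6):
  L = 0, M = -sqrt(10)/10, N = 0.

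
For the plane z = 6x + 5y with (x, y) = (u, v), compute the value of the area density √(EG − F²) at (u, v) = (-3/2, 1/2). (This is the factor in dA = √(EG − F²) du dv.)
√(EG − F²)|_{(-3/2, 1/2)} = sqrt(62)

E = 37, F = 30, G = 26, so EG − F² = 62. Taking the positive square root: √(EG − F²) = sqrt(62). At (u, v) = (-3/2, 1/2): sqrt(62).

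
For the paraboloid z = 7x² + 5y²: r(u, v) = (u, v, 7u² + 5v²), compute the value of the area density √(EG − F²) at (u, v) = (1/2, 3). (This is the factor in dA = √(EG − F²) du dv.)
√(EG − F²)|_{(1/2, 3)} = 5*sqrt(38)

E = 196*u^2 + 1, F = 140*u*v, G = 100*v^2 + 1, so EG − F² = 196*u^2 + 100*v^2 + 1. Taking the positive square root: √(EG − F²) = sqrt(196*u^2 + 100*v^2 + 1). At (u, v) = (1/2, 3): 5*sqrt(38).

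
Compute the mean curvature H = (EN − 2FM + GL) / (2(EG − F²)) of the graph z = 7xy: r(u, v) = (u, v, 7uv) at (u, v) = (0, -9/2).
H = 0

With E = 49*v^2 + 1, F = 49*u*v, G = 49*u^2 + 1, L = 0, M = 7/sqrt(49*u^2 + 49*v^2 + 1), N = 0, assemble
  H = (EN − 2FM + GL) / (2(EG − F²)) = -343*u*v/(49*u^2 + 49*v^2 + 1)^(3/2).
At (u, v) = (0, -9/2): H = 0.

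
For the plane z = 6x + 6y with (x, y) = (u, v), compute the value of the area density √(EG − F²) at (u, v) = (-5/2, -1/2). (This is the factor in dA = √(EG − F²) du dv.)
√(EG − F²)|_{(-5/2, -1/2)} = sqrt(73)

E = 37, F = 36, G = 37, so EG − F² = 73. Taking the positive square root: √(EG − F²) = sqrt(73). At (u, v) = (-5/2, -1/2): sqrt(73).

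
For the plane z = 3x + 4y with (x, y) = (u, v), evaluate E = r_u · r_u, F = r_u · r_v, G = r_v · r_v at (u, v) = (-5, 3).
E = 10;  F = 12;  G = 17

Partials: r_u = (1, 0, 3), r_v = (0, 1, 4). As functions of (u, v):
  E = r_u · r_u = 10,
  F = r_u · r_v = 12,
  G = r_v · r_v = 17.
Evaluating at (u, v) = (-5, 3): E = 10, F = 12, G = 17.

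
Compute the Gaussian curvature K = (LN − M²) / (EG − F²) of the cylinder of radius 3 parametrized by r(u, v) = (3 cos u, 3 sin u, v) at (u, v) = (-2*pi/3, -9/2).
K = 0

Coefficients of the first fundamental form: E = 9, F = 0, G = 1.
Coefficients of the second fundamental form: L = -3, M = 0, N = 0.
Assemble K = (LN − M²)/(EG − F²) = 0. At (u, v) = (-2*pi/3, -9/2): K = 0.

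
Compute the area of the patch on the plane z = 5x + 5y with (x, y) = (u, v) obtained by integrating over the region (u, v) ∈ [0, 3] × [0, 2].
Area = 6*sqrt(51)

Area = ∫∫ √(EG − F²) du dv with √(EG − F²) = sqrt(51). Integrating over [0, 3] × [0, 2] gives 6*sqrt(51).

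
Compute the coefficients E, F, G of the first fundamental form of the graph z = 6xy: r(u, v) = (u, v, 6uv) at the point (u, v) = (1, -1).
E = 37;  F = -36;  G = 37

Partials: r_u = (1, 0, 6*v), r_v = (0, 1, 6*u). As functions of (u, v):
  E = r_u · r_u = 36*v^2 + 1,
  F = r_u · r_v = 36*u*v,
  G = r_v · r_v = 36*u^2 + 1.
Evaluating at (u, v) = (1, -1): E = 37, F = -36, G = 37.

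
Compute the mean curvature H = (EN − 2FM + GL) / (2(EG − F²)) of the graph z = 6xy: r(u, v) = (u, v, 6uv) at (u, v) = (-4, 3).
H = 2592*sqrt(901)/811801

With E = 36*v^2 + 1, F = 36*u*v, G = 36*u^2 + 1, L = 0, M = 6/sqrt(36*u^2 + 36*v^2 + 1), N = 0, assemble
  H = (EN − 2FM + GL) / (2(EG − F²)) = -216*u*v/(36*u^2 + 36*v^2 + 1)^(3/2).
At (u, v) = (-4, 3): H = 2592*sqrt(901)/811801.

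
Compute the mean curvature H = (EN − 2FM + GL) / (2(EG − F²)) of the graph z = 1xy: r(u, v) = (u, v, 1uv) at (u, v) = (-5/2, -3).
H = -12*sqrt(65)/845

With E = v^2 + 1, F = u*v, G = u^2 + 1, L = 0, M = 1/sqrt(u^2 + v^2 + 1), N = 0, assemble
  H = (EN − 2FM + GL) / (2(EG − F²)) = -u*v/(u^2 + v^2 + 1)^(3/2).
At (u, v) = (-5/2, -3): H = -12*sqrt(65)/845.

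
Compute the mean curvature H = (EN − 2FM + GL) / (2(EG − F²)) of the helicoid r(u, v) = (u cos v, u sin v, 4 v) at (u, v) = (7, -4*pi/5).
H = 0

With E = 1, F = 0, G = u^2 + 16, L = 0, M = -4/sqrt(u^2 + 16), N = 0, assemble
  H = (EN − 2FM + GL) / (2(EG − F²)) = 0.
At (u, v) = (7, -4*pi/5): H = 0.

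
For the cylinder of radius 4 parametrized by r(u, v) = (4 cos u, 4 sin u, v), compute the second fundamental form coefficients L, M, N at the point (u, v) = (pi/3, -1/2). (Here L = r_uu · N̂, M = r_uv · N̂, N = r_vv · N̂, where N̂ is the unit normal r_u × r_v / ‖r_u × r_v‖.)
L = -4;  M = 0;  N = 0

Compute the unit normal N̂(u, v) = (cos(u), sin(u), 0), and the second partials r_uu, r_uv, r_vv. Take dot products:
  L(u, v) = r_uu · N̂ = -4,
  M(u, v) = r_uv · N̂ = 0,
  N(u, v) = r_vv · N̂ = 0.
Evaluating at (u, v) = (pi/3, -1/2):
  L = -4, M = 0, N = 0.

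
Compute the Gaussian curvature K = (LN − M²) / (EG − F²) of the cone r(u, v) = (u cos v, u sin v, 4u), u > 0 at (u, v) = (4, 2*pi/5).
K = 0

Coefficients of the first fundamental form: E = 17, F = 0, G = u^2.
Coefficients of the second fundamental form: L = 0, M = 0, N = 4*sqrt(17)*u^2/(17*Abs(u)).
Assemble K = (LN − M²)/(EG − F²) = 0. At (u, v) = (4, 2*pi/5): K = 0.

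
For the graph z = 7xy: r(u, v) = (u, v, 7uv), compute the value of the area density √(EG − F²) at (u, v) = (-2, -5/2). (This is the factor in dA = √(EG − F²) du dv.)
√(EG − F²)|_{(-2, -5/2)} = sqrt(2013)/2

E = 49*v^2 + 1, F = 49*u*v, G = 49*u^2 + 1, so EG − F² = 49*u^2 + 49*v^2 + 1. Taking the positive square root: √(EG − F²) = sqrt(49*u^2 + 49*v^2 + 1). At (u, v) = (-2, -5/2): sqrt(2013)/2.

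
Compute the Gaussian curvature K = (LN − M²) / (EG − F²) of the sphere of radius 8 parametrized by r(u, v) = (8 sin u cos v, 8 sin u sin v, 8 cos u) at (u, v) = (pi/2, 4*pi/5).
K = 1/64

Coefficients of the first fundamental form: E = 64, F = 0, G = 64*sin(u)^2.
Coefficients of the second fundamental form: L = -8*sin(u)/Abs(sin(u)), M = 0, N = -8*sin(u)^3/Abs(sin(u)).
Assemble K = (LN − M²)/(EG − F²) = 1/64. At (u, v) = (pi/2, 4*pi/5): K = 1/64.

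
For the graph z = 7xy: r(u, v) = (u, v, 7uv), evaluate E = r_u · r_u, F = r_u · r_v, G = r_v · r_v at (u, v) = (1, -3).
E = 442;  F = -147;  G = 50

Partials: r_u = (1, 0, 7*v), r_v = (0, 1, 7*u). As functions of (u, v):
  E = r_u · r_u = 49*v^2 + 1,
  F = r_u · r_v = 49*u*v,
  G = r_v · r_v = 49*u^2 + 1.
Evaluating at (u, v) = (1, -3): E = 442, F = -147, G = 50.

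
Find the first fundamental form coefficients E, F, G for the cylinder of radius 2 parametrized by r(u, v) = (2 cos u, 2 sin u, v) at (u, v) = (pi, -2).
E = 4;  F = 0;  G = 1

Partials: r_u = (-2*sin(u), 2*cos(u), 0), r_v = (0, 0, 1). As functions of (u, v):
  E = r_u · r_u = 4,
  F = r_u · r_v = 0,
  G = r_v · r_v = 1.
Evaluating at (u, v) = (pi, -2): E = 4, F = 0, G = 1.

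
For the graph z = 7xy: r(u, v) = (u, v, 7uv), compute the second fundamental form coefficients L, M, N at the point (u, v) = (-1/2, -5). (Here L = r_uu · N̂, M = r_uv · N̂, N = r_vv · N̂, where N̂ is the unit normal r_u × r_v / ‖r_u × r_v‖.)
L = 0;  M = 14*sqrt(4953)/4953;  N = 0

Compute the unit normal N̂(u, v) = (-7*v/sqrt(49*u^2 + 49*v^2 + 1), -7*u/sqrt(49*u^2 + 49*v^2 + 1), 1/sqrt(49*u^2 + 49*v^2 + 1)), and the second partials r_uu, r_uv, r_vv. Take dot products:
  L(u, v) = r_uu · N̂ = 0,
  M(u, v) = r_uv · N̂ = 7/sqrt(49*u^2 + 49*v^2 + 1),
  N(u, v) = r_vv · N̂ = 0.
Evaluating at (u, v) = (-1/2, -5):
  L = 0, M = 14*sqrt(4953)/4953, N = 0.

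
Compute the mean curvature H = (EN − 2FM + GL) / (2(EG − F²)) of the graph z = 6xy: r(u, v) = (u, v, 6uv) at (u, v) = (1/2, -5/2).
H = 54*sqrt(235)/11045

With E = 36*v^2 + 1, F = 36*u*v, G = 36*u^2 + 1, L = 0, M = 6/sqrt(36*u^2 + 36*v^2 + 1), N = 0, assemble
  H = (EN − 2FM + GL) / (2(EG − F²)) = -216*u*v/(36*u^2 + 36*v^2 + 1)^(3/2).
At (u, v) = (1/2, -5/2): H = 54*sqrt(235)/11045.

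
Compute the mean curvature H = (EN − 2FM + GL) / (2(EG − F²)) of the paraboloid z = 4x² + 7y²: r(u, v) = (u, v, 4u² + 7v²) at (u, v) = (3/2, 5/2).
H = 5919*sqrt(1370)/1876900

With E = 64*u^2 + 1, F = 112*u*v, G = 196*v^2 + 1, L = 8/sqrt(64*u^2 + 196*v^2 + 1), M = 0, N = 14/sqrt(64*u^2 + 196*v^2 + 1), assemble
  H = (EN − 2FM + GL) / (2(EG − F²)) = (448*u^2 + 784*v^2 + 11)/(64*u^2 + 196*v^2 + 1)^(3/2).
At (u, v) = (3/2, 5/2): H = 5919*sqrt(1370)/1876900.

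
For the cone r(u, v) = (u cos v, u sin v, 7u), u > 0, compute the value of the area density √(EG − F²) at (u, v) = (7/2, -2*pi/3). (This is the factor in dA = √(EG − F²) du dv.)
√(EG − F²)|_{(7/2, -2*pi/3)} = 35*sqrt(2)/2

E = 50, F = 0, G = u^2, so EG − F² = 50*u^2. Taking the positive square root: √(EG − F²) = 5*sqrt(2)*Abs(u). At (u, v) = (7/2, -2*pi/3): 35*sqrt(2)/2.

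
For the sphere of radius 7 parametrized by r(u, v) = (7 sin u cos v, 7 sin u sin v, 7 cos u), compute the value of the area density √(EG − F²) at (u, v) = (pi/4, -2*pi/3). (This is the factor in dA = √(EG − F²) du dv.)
√(EG − F²)|_{(pi/4, -2*pi/3)} = 49*sqrt(2)/2

E = 49, F = 0, G = 49*sin(u)^2, so EG − F² = 2401*sin(u)^2. Taking the positive square root: √(EG − F²) = 49*Abs(sin(u)). At (u, v) = (pi/4, -2*pi/3): 49*sqrt(2)/2.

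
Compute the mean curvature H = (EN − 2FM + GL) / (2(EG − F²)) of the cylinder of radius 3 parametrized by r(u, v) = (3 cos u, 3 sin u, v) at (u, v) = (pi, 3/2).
H = -1/6

With E = 9, F = 0, G = 1, L = -3, M = 0, N = 0, assemble
  H = (EN − 2FM + GL) / (2(EG − F²)) = -1/6.
At (u, v) = (pi, 3/2): H = -1/6.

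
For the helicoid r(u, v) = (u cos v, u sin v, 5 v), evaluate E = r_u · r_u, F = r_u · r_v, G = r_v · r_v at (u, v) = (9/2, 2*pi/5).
E = 1;  F = 0;  G = 181/4

Partials: r_u = (cos(v), sin(v), 0), r_v = (-u*sin(v), u*cos(v), 5). As functions of (u, v):
  E = r_u · r_u = 1,
  F = r_u · r_v = 0,
  G = r_v · r_v = u^2 + 25.
Evaluating at (u, v) = (9/2, 2*pi/5): E = 1, F = 0, G = 181/4.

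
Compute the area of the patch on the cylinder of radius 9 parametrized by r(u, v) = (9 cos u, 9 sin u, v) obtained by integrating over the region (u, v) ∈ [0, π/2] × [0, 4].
Area = 18*pi

Area = ∫∫ √(EG − F²) du dv with √(EG − F²) = 9. Integrating over [0, π/2] × [0, 4] gives 18*pi.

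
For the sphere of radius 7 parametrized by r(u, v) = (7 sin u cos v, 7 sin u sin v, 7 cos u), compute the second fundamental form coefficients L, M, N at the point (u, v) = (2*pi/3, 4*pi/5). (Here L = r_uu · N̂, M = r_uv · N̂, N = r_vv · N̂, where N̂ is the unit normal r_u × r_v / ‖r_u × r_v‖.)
L = -7;  M = 0;  N = -21/4

Compute the unit normal N̂(u, v) = (sin(u)^2*cos(v)/Abs(sin(u)), sin(u)^2*sin(v)/Abs(sin(u)), sin(2*u)/(2*Abs(sin(u)))), and the second partials r_uu, r_uv, r_vv. Take dot products:
  L(u, v) = r_uu · N̂ = -7*sin(u)/Abs(sin(u)),
  M(u, v) = r_uv · N̂ = 0,
  N(u, v) = r_vv · N̂ = -7*sin(u)^3/Abs(sin(u)).
Evaluating at (u, v) = (2*pi/3, 4*pi/5):
  L = -7, M = 0, N = -21/4.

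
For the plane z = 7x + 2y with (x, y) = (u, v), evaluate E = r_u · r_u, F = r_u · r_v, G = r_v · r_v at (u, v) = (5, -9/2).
E = 50;  F = 14;  G = 5

Partials: r_u = (1, 0, 7), r_v = (0, 1, 2). As functions of (u, v):
  E = r_u · r_u = 50,
  F = r_u · r_v = 14,
  G = r_v · r_v = 5.
Evaluating at (u, v) = (5, -9/2): E = 50, F = 14, G = 5.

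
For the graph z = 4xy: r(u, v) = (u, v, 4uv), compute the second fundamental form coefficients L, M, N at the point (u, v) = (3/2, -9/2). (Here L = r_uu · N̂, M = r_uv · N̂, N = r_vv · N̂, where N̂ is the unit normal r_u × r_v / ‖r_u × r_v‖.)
L = 0;  M = 4/19;  N = 0

Compute the unit normal N̂(u, v) = (-4*v/sqrt(16*u^2 + 16*v^2 + 1), -4*u/sqrt(16*u^2 + 16*v^2 + 1), 1/sqrt(16*u^2 + 16*v^2 + 1)), and the second partials r_uu, r_uv, r_vv. Take dot products:
  L(u, v) = r_uu · N̂ = 0,
  M(u, v) = r_uv · N̂ = 4/sqrt(16*u^2 + 16*v^2 + 1),
  N(u, v) = r_vv · N̂ = 0.
Evaluating at (u, v) = (3/2, -9/2):
  L = 0, M = 4/19, N = 0.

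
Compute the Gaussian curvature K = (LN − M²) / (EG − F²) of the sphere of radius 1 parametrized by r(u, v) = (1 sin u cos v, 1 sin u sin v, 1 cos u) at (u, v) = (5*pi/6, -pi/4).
K = 1

Coefficients of the first fundamental form: E = 1, F = 0, G = sin(u)^2.
Coefficients of the second fundamental form: L = -sin(u)/Abs(sin(u)), M = 0, N = -sin(u)^3/Abs(sin(u)).
Assemble K = (LN − M²)/(EG − F²) = 1. At (u, v) = (5*pi/6, -pi/4): K = 1.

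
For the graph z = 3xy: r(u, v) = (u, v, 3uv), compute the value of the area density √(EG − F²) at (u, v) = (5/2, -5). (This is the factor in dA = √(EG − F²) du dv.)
√(EG − F²)|_{(5/2, -5)} = sqrt(1129)/2

E = 9*v^2 + 1, F = 9*u*v, G = 9*u^2 + 1, so EG − F² = 9*u^2 + 9*v^2 + 1. Taking the positive square root: √(EG − F²) = sqrt(9*u^2 + 9*v^2 + 1). At (u, v) = (5/2, -5): sqrt(1129)/2.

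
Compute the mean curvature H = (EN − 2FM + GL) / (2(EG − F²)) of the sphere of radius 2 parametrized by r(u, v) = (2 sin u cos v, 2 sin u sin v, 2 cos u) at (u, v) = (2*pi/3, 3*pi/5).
H = -1/2

With E = 4, F = 0, G = 4*sin(u)^2, L = -2*sin(u)/Abs(sin(u)), M = 0, N = -2*sin(u)^3/Abs(sin(u)), assemble
  H = (EN − 2FM + GL) / (2(EG − F²)) = -sin(u)/(2*Abs(sin(u))).
At (u, v) = (2*pi/3, 3*pi/5): H = -1/2.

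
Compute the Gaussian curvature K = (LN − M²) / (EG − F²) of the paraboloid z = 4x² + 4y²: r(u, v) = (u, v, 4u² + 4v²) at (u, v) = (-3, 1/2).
K = 64/351649

Coefficients of the first fundamental form: E = 64*u^2 + 1, F = 64*u*v, G = 64*v^2 + 1.
Coefficients of the second fundamental form: L = 8/sqrt(64*u^2 + 64*v^2 + 1), M = 0, N = 8/sqrt(64*u^2 + 64*v^2 + 1).
Assemble K = (LN − M²)/(EG − F²) = 64/(4096*u^4 + 8192*u^2*v^2 + 128*u^2 + 4096*v^4 + 128*v^2 + 1). At (u, v) = (-3, 1/2): K = 64/351649.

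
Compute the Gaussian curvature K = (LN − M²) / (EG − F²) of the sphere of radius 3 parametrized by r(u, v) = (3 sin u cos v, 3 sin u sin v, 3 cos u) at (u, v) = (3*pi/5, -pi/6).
K = 1/9

Coefficients of the first fundamental form: E = 9, F = 0, G = 9*sin(u)^2.
Coefficients of the second fundamental form: L = -3*sin(u)/Abs(sin(u)), M = 0, N = -3*sin(u)^3/Abs(sin(u)).
Assemble K = (LN − M²)/(EG − F²) = 1/9. At (u, v) = (3*pi/5, -pi/6): K = 1/9.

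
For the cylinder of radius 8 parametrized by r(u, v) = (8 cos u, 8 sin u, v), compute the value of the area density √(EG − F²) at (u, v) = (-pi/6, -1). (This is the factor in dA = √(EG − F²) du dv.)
√(EG − F²)|_{(-pi/6, -1)} = 8

E = 64, F = 0, G = 1, so EG − F² = 64. Taking the positive square root: √(EG − F²) = 8. At (u, v) = (-pi/6, -1): 8.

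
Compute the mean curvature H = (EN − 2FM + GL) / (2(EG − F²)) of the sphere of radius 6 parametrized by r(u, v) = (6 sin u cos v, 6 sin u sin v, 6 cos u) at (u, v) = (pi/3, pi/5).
H = -1/6

With E = 36, F = 0, G = 36*sin(u)^2, L = -6*sin(u)/Abs(sin(u)), M = 0, N = -6*sin(u)^3/Abs(sin(u)), assemble
  H = (EN − 2FM + GL) / (2(EG − F²)) = -sin(u)/(6*Abs(sin(u))).
At (u, v) = (pi/3, pi/5): H = -1/6.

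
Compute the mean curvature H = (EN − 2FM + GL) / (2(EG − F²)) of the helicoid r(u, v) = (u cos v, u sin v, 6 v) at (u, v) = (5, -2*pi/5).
H = 0

With E = 1, F = 0, G = u^2 + 36, L = 0, M = -6/sqrt(u^2 + 36), N = 0, assemble
  H = (EN − 2FM + GL) / (2(EG − F²)) = 0.
At (u, v) = (5, -2*pi/5): H = 0.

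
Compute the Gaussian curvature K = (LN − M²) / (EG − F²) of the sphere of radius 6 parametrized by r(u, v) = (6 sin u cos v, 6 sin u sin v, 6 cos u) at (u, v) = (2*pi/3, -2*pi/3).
K = 1/36

Coefficients of the first fundamental form: E = 36, F = 0, G = 36*sin(u)^2.
Coefficients of the second fundamental form: L = -6*sin(u)/Abs(sin(u)), M = 0, N = -6*sin(u)^3/Abs(sin(u)).
Assemble K = (LN − M²)/(EG − F²) = 1/36. At (u, v) = (2*pi/3, -2*pi/3): K = 1/36.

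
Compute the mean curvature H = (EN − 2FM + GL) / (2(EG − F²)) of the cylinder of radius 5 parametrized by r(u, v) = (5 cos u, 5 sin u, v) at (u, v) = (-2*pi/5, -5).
H = -1/10

With E = 25, F = 0, G = 1, L = -5, M = 0, N = 0, assemble
  H = (EN − 2FM + GL) / (2(EG − F²)) = -1/10.
At (u, v) = (-2*pi/5, -5): H = -1/10.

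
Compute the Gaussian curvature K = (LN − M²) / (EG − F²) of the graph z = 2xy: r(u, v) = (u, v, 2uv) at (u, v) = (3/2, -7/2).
K = -4/3481

Coefficients of the first fundamental form: E = 4*v^2 + 1, F = 4*u*v, G = 4*u^2 + 1.
Coefficients of the second fundamental form: L = 0, M = 2/sqrt(4*u^2 + 4*v^2 + 1), N = 0.
Assemble K = (LN − M²)/(EG − F²) = -4/(16*u^4 + 32*u^2*v^2 + 8*u^2 + 16*v^4 + 8*v^2 + 1). At (u, v) = (3/2, -7/2): K = -4/3481.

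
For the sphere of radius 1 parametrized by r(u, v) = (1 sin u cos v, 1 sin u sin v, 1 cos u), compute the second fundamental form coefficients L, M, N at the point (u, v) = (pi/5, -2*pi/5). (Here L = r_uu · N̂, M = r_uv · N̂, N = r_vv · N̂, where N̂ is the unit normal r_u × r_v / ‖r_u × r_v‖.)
L = -1;  M = 0;  N = -5/8 + sqrt(5)/8

Compute the unit normal N̂(u, v) = (sin(u)^2*cos(v)/Abs(sin(u)), sin(u)^2*sin(v)/Abs(sin(u)), sin(2*u)/(2*Abs(sin(u)))), and the second partials r_uu, r_uv, r_vv. Take dot products:
  L(u, v) = r_uu · N̂ = -sin(u)/Abs(sin(u)),
  M(u, v) = r_uv · N̂ = 0,
  N(u, v) = r_vv · N̂ = -sin(u)^3/Abs(sin(u)).
Evaluating at (u, v) = (pi/5, -2*pi/5):
  L = -1, M = 0, N = -5/8 + sqrt(5)/8.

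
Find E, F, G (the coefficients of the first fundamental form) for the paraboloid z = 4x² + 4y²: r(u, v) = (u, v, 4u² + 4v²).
E = 64*u^2 + 1;  F = 64*u*v;  G = 64*v^2 + 1

Compute partials: r_u = (1, 0, 8*u), r_v = (0, 1, 8*v). Then
  E = r_u · r_u = 64*u^2 + 1,
  F = r_u · r_v = 64*u*v,
  G = r_v · r_v = 64*v^2 + 1.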